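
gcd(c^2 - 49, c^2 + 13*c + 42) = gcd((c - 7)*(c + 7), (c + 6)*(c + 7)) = c + 7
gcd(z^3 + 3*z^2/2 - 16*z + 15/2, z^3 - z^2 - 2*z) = 1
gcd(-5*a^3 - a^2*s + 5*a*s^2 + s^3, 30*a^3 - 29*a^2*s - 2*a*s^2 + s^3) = -5*a^2 + 4*a*s + s^2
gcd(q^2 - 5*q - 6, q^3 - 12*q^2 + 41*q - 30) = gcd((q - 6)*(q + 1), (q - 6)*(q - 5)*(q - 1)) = q - 6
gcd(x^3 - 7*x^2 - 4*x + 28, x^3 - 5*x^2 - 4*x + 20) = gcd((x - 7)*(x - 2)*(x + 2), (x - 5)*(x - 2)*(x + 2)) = x^2 - 4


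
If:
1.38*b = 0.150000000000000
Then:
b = 0.11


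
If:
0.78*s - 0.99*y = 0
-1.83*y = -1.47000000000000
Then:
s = 1.02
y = 0.80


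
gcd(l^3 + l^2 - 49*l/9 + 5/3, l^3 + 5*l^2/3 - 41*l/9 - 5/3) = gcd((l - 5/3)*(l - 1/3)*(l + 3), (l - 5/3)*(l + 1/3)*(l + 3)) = l^2 + 4*l/3 - 5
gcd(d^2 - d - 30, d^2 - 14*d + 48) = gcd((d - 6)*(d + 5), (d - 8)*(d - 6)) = d - 6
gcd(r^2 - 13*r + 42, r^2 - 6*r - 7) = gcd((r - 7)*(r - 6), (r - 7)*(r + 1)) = r - 7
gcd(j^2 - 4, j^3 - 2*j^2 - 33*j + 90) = 1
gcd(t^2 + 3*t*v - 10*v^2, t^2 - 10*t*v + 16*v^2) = t - 2*v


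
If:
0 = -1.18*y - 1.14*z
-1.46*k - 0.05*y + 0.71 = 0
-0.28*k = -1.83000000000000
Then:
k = 6.54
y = -176.64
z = 182.84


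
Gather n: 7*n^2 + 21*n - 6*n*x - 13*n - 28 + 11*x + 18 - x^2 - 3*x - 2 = 7*n^2 + n*(8 - 6*x) - x^2 + 8*x - 12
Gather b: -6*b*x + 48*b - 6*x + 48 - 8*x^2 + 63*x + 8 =b*(48 - 6*x) - 8*x^2 + 57*x + 56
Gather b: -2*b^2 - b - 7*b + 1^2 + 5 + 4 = -2*b^2 - 8*b + 10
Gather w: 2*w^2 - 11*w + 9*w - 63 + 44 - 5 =2*w^2 - 2*w - 24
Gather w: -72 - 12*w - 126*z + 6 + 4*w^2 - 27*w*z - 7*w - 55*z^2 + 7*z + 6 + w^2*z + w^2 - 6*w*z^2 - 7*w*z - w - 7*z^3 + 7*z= w^2*(z + 5) + w*(-6*z^2 - 34*z - 20) - 7*z^3 - 55*z^2 - 112*z - 60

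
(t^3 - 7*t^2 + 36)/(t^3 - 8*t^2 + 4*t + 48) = (t - 3)/(t - 4)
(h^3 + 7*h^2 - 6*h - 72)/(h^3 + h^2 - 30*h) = (h^2 + h - 12)/(h*(h - 5))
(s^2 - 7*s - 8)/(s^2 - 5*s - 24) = (s + 1)/(s + 3)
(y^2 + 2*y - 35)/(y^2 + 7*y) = (y - 5)/y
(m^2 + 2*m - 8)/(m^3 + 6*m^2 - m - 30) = (m + 4)/(m^2 + 8*m + 15)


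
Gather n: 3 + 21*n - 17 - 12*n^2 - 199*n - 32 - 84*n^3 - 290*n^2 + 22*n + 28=-84*n^3 - 302*n^2 - 156*n - 18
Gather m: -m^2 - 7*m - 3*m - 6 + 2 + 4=-m^2 - 10*m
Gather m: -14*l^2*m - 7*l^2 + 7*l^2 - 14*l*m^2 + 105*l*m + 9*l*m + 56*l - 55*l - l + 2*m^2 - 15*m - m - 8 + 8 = m^2*(2 - 14*l) + m*(-14*l^2 + 114*l - 16)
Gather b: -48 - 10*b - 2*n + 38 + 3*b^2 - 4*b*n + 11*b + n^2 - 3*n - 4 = 3*b^2 + b*(1 - 4*n) + n^2 - 5*n - 14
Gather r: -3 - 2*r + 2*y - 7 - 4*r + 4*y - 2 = -6*r + 6*y - 12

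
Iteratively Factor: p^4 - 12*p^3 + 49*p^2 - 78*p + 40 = (p - 1)*(p^3 - 11*p^2 + 38*p - 40) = (p - 5)*(p - 1)*(p^2 - 6*p + 8) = (p - 5)*(p - 4)*(p - 1)*(p - 2)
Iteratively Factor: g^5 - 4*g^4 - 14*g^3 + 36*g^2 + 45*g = (g - 3)*(g^4 - g^3 - 17*g^2 - 15*g) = (g - 5)*(g - 3)*(g^3 + 4*g^2 + 3*g) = (g - 5)*(g - 3)*(g + 3)*(g^2 + g) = g*(g - 5)*(g - 3)*(g + 3)*(g + 1)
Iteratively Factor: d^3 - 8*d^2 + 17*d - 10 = (d - 5)*(d^2 - 3*d + 2) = (d - 5)*(d - 1)*(d - 2)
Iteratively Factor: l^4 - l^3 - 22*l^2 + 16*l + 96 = (l - 4)*(l^3 + 3*l^2 - 10*l - 24) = (l - 4)*(l + 4)*(l^2 - l - 6) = (l - 4)*(l + 2)*(l + 4)*(l - 3)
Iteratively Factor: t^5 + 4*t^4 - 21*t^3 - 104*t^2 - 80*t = (t + 1)*(t^4 + 3*t^3 - 24*t^2 - 80*t) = (t + 1)*(t + 4)*(t^3 - t^2 - 20*t) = t*(t + 1)*(t + 4)*(t^2 - t - 20) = t*(t + 1)*(t + 4)^2*(t - 5)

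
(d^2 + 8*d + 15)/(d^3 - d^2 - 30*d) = (d + 3)/(d*(d - 6))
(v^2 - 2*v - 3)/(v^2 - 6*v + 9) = (v + 1)/(v - 3)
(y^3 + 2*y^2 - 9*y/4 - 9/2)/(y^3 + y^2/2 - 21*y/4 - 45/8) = 2*(2*y^2 + y - 6)/(4*y^2 - 4*y - 15)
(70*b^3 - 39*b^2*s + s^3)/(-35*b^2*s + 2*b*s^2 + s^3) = (-2*b + s)/s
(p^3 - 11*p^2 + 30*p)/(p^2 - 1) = p*(p^2 - 11*p + 30)/(p^2 - 1)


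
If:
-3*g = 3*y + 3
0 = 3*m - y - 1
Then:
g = -y - 1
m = y/3 + 1/3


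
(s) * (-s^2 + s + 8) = -s^3 + s^2 + 8*s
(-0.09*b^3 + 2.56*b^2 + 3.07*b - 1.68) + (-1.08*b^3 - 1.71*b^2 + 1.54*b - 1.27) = -1.17*b^3 + 0.85*b^2 + 4.61*b - 2.95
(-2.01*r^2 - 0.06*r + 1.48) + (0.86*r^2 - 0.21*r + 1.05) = -1.15*r^2 - 0.27*r + 2.53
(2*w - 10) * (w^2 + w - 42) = 2*w^3 - 8*w^2 - 94*w + 420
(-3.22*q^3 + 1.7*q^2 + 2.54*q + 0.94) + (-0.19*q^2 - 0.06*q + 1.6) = -3.22*q^3 + 1.51*q^2 + 2.48*q + 2.54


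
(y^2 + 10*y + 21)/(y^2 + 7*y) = (y + 3)/y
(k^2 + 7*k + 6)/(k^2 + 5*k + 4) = (k + 6)/(k + 4)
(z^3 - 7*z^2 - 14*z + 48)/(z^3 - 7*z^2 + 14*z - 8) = (z^2 - 5*z - 24)/(z^2 - 5*z + 4)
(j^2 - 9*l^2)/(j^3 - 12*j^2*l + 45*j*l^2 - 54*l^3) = (j + 3*l)/(j^2 - 9*j*l + 18*l^2)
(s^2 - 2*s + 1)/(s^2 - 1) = (s - 1)/(s + 1)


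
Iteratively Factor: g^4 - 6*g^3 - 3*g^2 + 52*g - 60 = (g - 5)*(g^3 - g^2 - 8*g + 12) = (g - 5)*(g - 2)*(g^2 + g - 6) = (g - 5)*(g - 2)*(g + 3)*(g - 2)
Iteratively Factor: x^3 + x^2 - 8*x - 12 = (x - 3)*(x^2 + 4*x + 4) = (x - 3)*(x + 2)*(x + 2)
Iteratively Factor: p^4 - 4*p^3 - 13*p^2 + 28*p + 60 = (p + 2)*(p^3 - 6*p^2 - p + 30) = (p - 5)*(p + 2)*(p^2 - p - 6) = (p - 5)*(p - 3)*(p + 2)*(p + 2)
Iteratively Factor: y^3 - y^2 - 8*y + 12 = (y + 3)*(y^2 - 4*y + 4) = (y - 2)*(y + 3)*(y - 2)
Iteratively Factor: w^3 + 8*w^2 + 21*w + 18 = (w + 2)*(w^2 + 6*w + 9) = (w + 2)*(w + 3)*(w + 3)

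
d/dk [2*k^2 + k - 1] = 4*k + 1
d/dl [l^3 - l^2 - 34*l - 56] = 3*l^2 - 2*l - 34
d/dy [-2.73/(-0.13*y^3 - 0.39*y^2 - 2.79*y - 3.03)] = (-1.0647*y^2 - 2.1294*y - 7.6167)/(0.13*y^3 + 0.39*y^2 + 2.79*y + 3.03)^2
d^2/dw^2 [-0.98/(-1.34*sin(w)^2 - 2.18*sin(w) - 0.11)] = (-7.038752*sin(w)^4 - 8.588328*sin(w)^3 + 6.478584*sin(w)^2 + 17.41166*sin(w) + 9.0258)/(1.34*sin(w)^2 + 2.18*sin(w) + 0.11)^3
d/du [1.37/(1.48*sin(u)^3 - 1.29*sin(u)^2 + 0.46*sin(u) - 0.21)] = (-6.0828*sin(u)^2 + 3.5346*sin(u) - 0.6302)*cos(u)/(1.48*sin(u)^3 - 1.29*sin(u)^2 + 0.46*sin(u) - 0.21)^2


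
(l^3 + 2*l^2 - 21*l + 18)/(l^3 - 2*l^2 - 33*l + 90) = (l - 1)/(l - 5)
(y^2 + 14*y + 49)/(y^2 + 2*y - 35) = (y + 7)/(y - 5)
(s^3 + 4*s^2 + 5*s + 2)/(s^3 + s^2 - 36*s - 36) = (s^2 + 3*s + 2)/(s^2 - 36)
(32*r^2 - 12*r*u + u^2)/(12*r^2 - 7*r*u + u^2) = (8*r - u)/(3*r - u)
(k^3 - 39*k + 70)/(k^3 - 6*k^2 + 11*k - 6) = (k^2 + 2*k - 35)/(k^2 - 4*k + 3)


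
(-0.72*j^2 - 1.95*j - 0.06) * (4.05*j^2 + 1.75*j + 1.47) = -2.916*j^4 - 9.1575*j^3 - 4.7139*j^2 - 2.9715*j - 0.0882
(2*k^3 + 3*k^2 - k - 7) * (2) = 4*k^3 + 6*k^2 - 2*k - 14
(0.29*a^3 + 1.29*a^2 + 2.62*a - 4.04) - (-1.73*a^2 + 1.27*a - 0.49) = 0.29*a^3 + 3.02*a^2 + 1.35*a - 3.55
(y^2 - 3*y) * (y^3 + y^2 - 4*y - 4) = y^5 - 2*y^4 - 7*y^3 + 8*y^2 + 12*y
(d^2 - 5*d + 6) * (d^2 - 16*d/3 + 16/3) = d^4 - 31*d^3/3 + 38*d^2 - 176*d/3 + 32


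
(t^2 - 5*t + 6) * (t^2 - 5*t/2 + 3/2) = t^4 - 15*t^3/2 + 20*t^2 - 45*t/2 + 9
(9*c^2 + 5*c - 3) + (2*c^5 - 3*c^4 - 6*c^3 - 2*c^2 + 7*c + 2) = 2*c^5 - 3*c^4 - 6*c^3 + 7*c^2 + 12*c - 1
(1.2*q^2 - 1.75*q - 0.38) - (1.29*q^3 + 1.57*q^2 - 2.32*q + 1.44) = -1.29*q^3 - 0.37*q^2 + 0.57*q - 1.82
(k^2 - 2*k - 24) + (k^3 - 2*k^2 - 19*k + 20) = k^3 - k^2 - 21*k - 4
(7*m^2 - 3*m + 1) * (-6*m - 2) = -42*m^3 + 4*m^2 - 2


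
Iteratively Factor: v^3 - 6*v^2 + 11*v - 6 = (v - 2)*(v^2 - 4*v + 3) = (v - 2)*(v - 1)*(v - 3)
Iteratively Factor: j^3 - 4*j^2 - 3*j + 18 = (j + 2)*(j^2 - 6*j + 9) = (j - 3)*(j + 2)*(j - 3)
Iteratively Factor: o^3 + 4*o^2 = (o)*(o^2 + 4*o) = o*(o + 4)*(o)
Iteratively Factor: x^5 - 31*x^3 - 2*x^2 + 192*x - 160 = (x + 4)*(x^4 - 4*x^3 - 15*x^2 + 58*x - 40) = (x + 4)^2*(x^3 - 8*x^2 + 17*x - 10) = (x - 1)*(x + 4)^2*(x^2 - 7*x + 10) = (x - 2)*(x - 1)*(x + 4)^2*(x - 5)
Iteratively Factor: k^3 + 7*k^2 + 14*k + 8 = (k + 1)*(k^2 + 6*k + 8) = (k + 1)*(k + 4)*(k + 2)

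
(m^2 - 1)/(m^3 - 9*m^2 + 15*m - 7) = (m + 1)/(m^2 - 8*m + 7)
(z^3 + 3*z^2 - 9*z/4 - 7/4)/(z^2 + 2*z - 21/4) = (2*z^2 - z - 1)/(2*z - 3)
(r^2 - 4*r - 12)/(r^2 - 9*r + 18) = (r + 2)/(r - 3)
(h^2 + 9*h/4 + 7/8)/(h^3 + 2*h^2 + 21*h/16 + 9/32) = 4*(4*h + 7)/(16*h^2 + 24*h + 9)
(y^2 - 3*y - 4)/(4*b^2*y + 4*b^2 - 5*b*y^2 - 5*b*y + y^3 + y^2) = (y - 4)/(4*b^2 - 5*b*y + y^2)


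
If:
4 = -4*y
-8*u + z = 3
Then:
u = z/8 - 3/8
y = -1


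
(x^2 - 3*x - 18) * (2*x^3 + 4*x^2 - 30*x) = 2*x^5 - 2*x^4 - 78*x^3 + 18*x^2 + 540*x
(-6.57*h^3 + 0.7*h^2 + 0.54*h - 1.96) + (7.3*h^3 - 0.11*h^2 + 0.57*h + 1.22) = 0.73*h^3 + 0.59*h^2 + 1.11*h - 0.74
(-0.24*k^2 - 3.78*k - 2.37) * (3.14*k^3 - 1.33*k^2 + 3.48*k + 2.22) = -0.7536*k^5 - 11.55*k^4 - 3.2496*k^3 - 10.5351*k^2 - 16.6392*k - 5.2614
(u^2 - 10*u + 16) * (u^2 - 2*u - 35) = u^4 - 12*u^3 + u^2 + 318*u - 560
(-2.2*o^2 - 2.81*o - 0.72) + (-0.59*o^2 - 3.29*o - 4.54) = -2.79*o^2 - 6.1*o - 5.26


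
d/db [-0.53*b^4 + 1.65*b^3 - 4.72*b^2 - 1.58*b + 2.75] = -2.12*b^3 + 4.95*b^2 - 9.44*b - 1.58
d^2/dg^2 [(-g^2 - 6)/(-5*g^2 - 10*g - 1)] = 2*(-50*g^3 + 435*g^2 + 900*g + 571)/(125*g^6 + 750*g^5 + 1575*g^4 + 1300*g^3 + 315*g^2 + 30*g + 1)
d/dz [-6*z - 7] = -6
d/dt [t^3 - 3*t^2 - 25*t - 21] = 3*t^2 - 6*t - 25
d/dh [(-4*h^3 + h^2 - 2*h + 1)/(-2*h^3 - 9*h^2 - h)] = (38*h^4 - 13*h^2 + 18*h + 1)/(h^2*(4*h^4 + 36*h^3 + 85*h^2 + 18*h + 1))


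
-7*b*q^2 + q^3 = q^2*(-7*b + q)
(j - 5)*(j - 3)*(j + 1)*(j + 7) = j^4 - 42*j^2 + 64*j + 105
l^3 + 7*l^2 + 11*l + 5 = (l + 1)^2*(l + 5)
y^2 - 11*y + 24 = (y - 8)*(y - 3)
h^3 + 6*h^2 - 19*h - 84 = (h - 4)*(h + 3)*(h + 7)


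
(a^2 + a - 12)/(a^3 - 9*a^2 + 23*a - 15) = (a + 4)/(a^2 - 6*a + 5)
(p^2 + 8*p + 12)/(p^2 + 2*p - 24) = (p + 2)/(p - 4)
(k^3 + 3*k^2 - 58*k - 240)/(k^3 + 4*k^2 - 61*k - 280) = (k + 6)/(k + 7)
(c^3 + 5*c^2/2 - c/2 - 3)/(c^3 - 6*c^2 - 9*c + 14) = (c + 3/2)/(c - 7)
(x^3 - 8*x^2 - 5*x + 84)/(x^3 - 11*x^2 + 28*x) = (x + 3)/x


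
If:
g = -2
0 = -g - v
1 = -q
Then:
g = -2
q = -1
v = 2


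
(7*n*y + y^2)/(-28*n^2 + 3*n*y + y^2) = y/(-4*n + y)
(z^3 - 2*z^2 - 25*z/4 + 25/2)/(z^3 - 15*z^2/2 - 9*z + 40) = (z - 5/2)/(z - 8)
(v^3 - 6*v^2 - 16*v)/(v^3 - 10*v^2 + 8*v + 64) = v/(v - 4)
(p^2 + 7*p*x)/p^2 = (p + 7*x)/p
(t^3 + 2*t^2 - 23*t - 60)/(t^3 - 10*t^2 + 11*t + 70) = (t^2 + 7*t + 12)/(t^2 - 5*t - 14)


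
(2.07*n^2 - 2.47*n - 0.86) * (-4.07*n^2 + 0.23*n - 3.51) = -8.4249*n^4 + 10.529*n^3 - 4.3336*n^2 + 8.4719*n + 3.0186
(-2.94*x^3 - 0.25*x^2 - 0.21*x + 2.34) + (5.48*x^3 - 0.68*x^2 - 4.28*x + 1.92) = 2.54*x^3 - 0.93*x^2 - 4.49*x + 4.26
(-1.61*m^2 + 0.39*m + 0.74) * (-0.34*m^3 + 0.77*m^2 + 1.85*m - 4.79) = 0.5474*m^5 - 1.3723*m^4 - 2.9298*m^3 + 9.0032*m^2 - 0.4991*m - 3.5446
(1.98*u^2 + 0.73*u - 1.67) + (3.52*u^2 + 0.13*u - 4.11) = 5.5*u^2 + 0.86*u - 5.78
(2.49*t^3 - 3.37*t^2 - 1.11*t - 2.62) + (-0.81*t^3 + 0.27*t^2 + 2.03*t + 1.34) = 1.68*t^3 - 3.1*t^2 + 0.92*t - 1.28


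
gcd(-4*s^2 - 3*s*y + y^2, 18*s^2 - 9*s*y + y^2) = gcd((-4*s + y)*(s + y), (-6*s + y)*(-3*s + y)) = 1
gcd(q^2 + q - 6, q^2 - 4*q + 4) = q - 2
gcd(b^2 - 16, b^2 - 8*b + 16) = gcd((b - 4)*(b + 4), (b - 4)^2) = b - 4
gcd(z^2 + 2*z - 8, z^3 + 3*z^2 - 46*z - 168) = z + 4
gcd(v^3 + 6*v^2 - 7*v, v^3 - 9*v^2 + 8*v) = v^2 - v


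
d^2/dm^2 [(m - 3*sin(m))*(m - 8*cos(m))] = 3*m*sin(m) + 8*m*cos(m) + 16*sin(m) - 48*sin(2*m) - 6*cos(m) + 2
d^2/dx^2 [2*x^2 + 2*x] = 4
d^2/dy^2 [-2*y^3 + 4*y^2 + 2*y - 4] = 8 - 12*y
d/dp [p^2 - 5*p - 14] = 2*p - 5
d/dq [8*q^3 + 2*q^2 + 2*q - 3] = 24*q^2 + 4*q + 2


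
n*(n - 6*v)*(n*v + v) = n^3*v - 6*n^2*v^2 + n^2*v - 6*n*v^2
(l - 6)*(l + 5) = l^2 - l - 30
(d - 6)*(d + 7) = d^2 + d - 42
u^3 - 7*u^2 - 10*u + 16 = (u - 8)*(u - 1)*(u + 2)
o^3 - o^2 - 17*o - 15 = (o - 5)*(o + 1)*(o + 3)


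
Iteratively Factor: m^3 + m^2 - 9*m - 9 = (m - 3)*(m^2 + 4*m + 3) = (m - 3)*(m + 1)*(m + 3)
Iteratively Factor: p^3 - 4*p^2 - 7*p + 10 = (p - 5)*(p^2 + p - 2) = (p - 5)*(p + 2)*(p - 1)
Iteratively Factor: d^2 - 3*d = (d)*(d - 3)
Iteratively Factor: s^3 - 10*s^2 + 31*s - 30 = (s - 3)*(s^2 - 7*s + 10) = (s - 3)*(s - 2)*(s - 5)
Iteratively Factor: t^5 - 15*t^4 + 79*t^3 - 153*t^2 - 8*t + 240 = (t - 5)*(t^4 - 10*t^3 + 29*t^2 - 8*t - 48) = (t - 5)*(t - 3)*(t^3 - 7*t^2 + 8*t + 16) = (t - 5)*(t - 3)*(t + 1)*(t^2 - 8*t + 16) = (t - 5)*(t - 4)*(t - 3)*(t + 1)*(t - 4)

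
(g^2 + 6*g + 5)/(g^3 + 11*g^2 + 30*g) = (g + 1)/(g*(g + 6))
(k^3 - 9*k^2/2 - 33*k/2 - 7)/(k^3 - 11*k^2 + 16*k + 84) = (k + 1/2)/(k - 6)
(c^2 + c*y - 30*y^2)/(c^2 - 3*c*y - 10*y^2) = (c + 6*y)/(c + 2*y)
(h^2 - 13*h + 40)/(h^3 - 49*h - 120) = (h - 5)/(h^2 + 8*h + 15)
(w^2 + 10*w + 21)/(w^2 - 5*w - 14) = (w^2 + 10*w + 21)/(w^2 - 5*w - 14)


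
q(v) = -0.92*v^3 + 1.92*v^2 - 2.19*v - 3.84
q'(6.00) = -78.51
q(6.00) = -146.58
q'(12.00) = -353.55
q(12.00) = -1343.40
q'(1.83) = -4.41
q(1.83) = -7.06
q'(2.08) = -6.14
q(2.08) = -8.37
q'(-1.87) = -19.02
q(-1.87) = 12.99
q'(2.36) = -8.50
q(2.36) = -10.41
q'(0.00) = -2.19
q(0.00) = -3.84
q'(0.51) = -0.95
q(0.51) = -4.58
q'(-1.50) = -14.16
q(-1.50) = 6.87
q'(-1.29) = -11.74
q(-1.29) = 4.16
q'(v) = -2.76*v^2 + 3.84*v - 2.19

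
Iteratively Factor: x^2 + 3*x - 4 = (x - 1)*(x + 4)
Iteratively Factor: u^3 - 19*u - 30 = (u + 2)*(u^2 - 2*u - 15) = (u - 5)*(u + 2)*(u + 3)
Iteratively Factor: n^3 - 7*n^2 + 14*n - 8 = (n - 2)*(n^2 - 5*n + 4) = (n - 2)*(n - 1)*(n - 4)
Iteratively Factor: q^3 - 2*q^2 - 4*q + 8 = (q + 2)*(q^2 - 4*q + 4) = (q - 2)*(q + 2)*(q - 2)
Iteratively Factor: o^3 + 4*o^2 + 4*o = (o + 2)*(o^2 + 2*o) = (o + 2)^2*(o)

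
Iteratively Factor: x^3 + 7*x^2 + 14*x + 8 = (x + 1)*(x^2 + 6*x + 8) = (x + 1)*(x + 4)*(x + 2)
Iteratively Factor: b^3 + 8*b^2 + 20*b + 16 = (b + 2)*(b^2 + 6*b + 8) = (b + 2)*(b + 4)*(b + 2)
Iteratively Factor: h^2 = (h)*(h)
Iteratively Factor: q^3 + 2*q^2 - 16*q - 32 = (q + 2)*(q^2 - 16) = (q + 2)*(q + 4)*(q - 4)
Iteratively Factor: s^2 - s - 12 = (s - 4)*(s + 3)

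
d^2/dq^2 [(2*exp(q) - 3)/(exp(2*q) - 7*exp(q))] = (2*exp(3*q) + 2*exp(2*q) + 63*exp(q) - 147)*exp(-q)/(exp(3*q) - 21*exp(2*q) + 147*exp(q) - 343)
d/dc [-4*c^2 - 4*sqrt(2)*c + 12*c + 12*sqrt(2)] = -8*c - 4*sqrt(2) + 12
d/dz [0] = 0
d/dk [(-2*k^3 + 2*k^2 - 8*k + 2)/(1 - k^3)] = 2*(k^4 - 8*k^3 + 2*k - 4)/(k^6 - 2*k^3 + 1)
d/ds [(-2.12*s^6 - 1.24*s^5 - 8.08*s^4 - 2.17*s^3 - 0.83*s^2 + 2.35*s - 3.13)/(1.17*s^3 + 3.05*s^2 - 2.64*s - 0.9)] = (-7.4412*s^8 - 28.7656*s^7 + 7.1844*s^6 - 24.7456*s^5 + 63.9262*s^4 + 35.0466*s^3 + 11.869*s^2 + 20.587*s - 10.3782)/(1.3689*s^6 + 7.137*s^5 + 3.1249*s^4 - 18.21*s^3 + 1.4796*s^2 + 4.752*s + 0.81)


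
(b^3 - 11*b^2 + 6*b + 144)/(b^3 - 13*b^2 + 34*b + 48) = (b + 3)/(b + 1)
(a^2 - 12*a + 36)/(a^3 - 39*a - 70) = (-a^2 + 12*a - 36)/(-a^3 + 39*a + 70)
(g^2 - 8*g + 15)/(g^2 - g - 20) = (g - 3)/(g + 4)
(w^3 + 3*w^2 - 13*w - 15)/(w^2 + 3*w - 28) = (w^3 + 3*w^2 - 13*w - 15)/(w^2 + 3*w - 28)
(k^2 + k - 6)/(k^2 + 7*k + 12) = (k - 2)/(k + 4)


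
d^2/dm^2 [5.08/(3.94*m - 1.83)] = 157.719776/(3.94*m - 1.83)^3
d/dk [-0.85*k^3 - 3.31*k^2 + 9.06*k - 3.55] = -2.55*k^2 - 6.62*k + 9.06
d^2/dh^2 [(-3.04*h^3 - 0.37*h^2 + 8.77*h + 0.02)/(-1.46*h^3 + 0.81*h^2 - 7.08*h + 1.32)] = (-1.4210854715202e-14*h^7 + 8.76759199999999*h^6 - 300.708024*h^5 + 109.073388*h^4 + 482.672334*h^3 - 376.975044*h^2 + 88.4995920000001*h - 164.594736)/(3.112136*h^9 - 5.179788*h^8 + 48.148902*h^7 - 59.209425*h^6 + 242.855388*h^5 - 206.272764*h^4 + 407.94624*h^3 - 202.734576*h^2 + 37.008576*h - 2.299968)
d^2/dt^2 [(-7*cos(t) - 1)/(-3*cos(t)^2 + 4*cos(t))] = (-120*sin(t)^4/cos(t)^3 + 63*sin(t)^2 + 99 - 202/cos(t) - 72/cos(t)^2 + 152/cos(t)^3)/(3*cos(t) - 4)^3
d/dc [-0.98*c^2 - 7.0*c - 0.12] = -1.96*c - 7.0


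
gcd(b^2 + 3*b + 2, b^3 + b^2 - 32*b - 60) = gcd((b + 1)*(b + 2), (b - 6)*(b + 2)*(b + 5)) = b + 2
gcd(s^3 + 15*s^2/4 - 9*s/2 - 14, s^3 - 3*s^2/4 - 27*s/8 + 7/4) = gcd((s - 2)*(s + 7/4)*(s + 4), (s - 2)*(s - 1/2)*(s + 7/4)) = s^2 - s/4 - 7/2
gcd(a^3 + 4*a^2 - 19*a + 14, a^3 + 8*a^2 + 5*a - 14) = a^2 + 6*a - 7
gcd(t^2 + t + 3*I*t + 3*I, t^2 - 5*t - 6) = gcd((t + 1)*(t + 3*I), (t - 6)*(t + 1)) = t + 1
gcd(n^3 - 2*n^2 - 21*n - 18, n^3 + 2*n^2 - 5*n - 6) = n^2 + 4*n + 3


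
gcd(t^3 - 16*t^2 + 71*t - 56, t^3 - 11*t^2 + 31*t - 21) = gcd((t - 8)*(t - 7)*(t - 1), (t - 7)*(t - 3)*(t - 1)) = t^2 - 8*t + 7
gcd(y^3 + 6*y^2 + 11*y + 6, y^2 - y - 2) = y + 1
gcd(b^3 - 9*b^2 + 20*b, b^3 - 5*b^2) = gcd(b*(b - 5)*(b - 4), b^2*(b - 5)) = b^2 - 5*b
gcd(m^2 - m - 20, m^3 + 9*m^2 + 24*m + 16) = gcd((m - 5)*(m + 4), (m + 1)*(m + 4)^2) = m + 4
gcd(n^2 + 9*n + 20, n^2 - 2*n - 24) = n + 4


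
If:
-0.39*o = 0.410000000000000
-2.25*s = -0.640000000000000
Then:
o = -1.05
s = 0.28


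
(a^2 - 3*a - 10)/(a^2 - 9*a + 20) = (a + 2)/(a - 4)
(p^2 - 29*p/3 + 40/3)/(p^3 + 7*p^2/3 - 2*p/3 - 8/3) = (3*p^2 - 29*p + 40)/(3*p^3 + 7*p^2 - 2*p - 8)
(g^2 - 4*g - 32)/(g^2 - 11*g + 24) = (g + 4)/(g - 3)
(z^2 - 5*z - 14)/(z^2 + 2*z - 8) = (z^2 - 5*z - 14)/(z^2 + 2*z - 8)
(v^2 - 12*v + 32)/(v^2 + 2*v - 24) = (v - 8)/(v + 6)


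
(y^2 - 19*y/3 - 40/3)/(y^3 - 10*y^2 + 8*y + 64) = (y + 5/3)/(y^2 - 2*y - 8)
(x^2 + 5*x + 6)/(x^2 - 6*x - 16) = (x + 3)/(x - 8)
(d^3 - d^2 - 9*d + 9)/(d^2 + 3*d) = d - 4 + 3/d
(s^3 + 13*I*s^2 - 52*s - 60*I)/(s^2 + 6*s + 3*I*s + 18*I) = (s^3 + 13*I*s^2 - 52*s - 60*I)/(s^2 + 3*s*(2 + I) + 18*I)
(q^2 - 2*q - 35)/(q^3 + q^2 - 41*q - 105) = 1/(q + 3)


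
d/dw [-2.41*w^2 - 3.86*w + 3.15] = -4.82*w - 3.86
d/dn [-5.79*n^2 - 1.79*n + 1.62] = -11.58*n - 1.79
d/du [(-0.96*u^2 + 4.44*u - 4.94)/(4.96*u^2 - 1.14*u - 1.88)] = (-20.928*u^2 + 52.6144*u - 13.9788)/(24.6016*u^4 - 11.3088*u^3 - 17.35*u^2 + 4.2864*u + 3.5344)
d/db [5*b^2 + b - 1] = 10*b + 1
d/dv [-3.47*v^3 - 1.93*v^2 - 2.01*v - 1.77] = -10.41*v^2 - 3.86*v - 2.01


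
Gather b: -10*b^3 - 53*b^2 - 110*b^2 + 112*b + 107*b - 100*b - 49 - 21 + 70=-10*b^3 - 163*b^2 + 119*b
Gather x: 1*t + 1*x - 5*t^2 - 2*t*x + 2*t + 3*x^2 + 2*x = -5*t^2 + 3*t + 3*x^2 + x*(3 - 2*t)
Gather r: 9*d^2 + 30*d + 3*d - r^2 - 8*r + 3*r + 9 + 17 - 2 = 9*d^2 + 33*d - r^2 - 5*r + 24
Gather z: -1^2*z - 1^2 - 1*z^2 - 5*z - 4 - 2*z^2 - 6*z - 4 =-3*z^2 - 12*z - 9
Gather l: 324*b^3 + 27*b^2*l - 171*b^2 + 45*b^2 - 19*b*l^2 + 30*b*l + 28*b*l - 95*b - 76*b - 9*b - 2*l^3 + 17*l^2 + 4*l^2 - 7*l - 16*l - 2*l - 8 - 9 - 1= 324*b^3 - 126*b^2 - 180*b - 2*l^3 + l^2*(21 - 19*b) + l*(27*b^2 + 58*b - 25) - 18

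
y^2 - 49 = (y - 7)*(y + 7)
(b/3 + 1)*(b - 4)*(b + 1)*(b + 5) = b^4/3 + 5*b^3/3 - 13*b^2/3 - 77*b/3 - 20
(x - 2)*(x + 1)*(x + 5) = x^3 + 4*x^2 - 7*x - 10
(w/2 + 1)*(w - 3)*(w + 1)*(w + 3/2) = w^4/2 + 3*w^3/4 - 7*w^2/2 - 33*w/4 - 9/2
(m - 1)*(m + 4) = m^2 + 3*m - 4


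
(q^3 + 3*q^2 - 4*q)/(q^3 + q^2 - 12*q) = (q - 1)/(q - 3)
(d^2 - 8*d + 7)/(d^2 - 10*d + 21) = (d - 1)/(d - 3)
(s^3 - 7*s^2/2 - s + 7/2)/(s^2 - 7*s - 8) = (2*s^2 - 9*s + 7)/(2*(s - 8))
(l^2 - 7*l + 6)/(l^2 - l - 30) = (l - 1)/(l + 5)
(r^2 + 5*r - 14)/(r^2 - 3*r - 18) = (-r^2 - 5*r + 14)/(-r^2 + 3*r + 18)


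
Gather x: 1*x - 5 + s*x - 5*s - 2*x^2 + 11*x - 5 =-5*s - 2*x^2 + x*(s + 12) - 10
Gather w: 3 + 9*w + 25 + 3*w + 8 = 12*w + 36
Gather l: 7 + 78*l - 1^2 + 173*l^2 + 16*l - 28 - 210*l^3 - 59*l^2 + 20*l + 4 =-210*l^3 + 114*l^2 + 114*l - 18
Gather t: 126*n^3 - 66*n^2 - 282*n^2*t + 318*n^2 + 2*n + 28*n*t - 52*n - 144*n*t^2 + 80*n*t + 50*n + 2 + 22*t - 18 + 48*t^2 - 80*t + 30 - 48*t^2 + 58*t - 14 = 126*n^3 + 252*n^2 - 144*n*t^2 + t*(-282*n^2 + 108*n)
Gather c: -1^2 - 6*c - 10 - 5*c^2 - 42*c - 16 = -5*c^2 - 48*c - 27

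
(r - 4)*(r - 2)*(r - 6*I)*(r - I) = r^4 - 6*r^3 - 7*I*r^3 + 2*r^2 + 42*I*r^2 + 36*r - 56*I*r - 48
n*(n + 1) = n^2 + n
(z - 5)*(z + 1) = z^2 - 4*z - 5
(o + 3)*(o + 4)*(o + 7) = o^3 + 14*o^2 + 61*o + 84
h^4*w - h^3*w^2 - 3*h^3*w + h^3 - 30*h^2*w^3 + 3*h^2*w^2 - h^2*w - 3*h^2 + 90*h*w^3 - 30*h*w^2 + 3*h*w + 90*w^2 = (h - 3)*(h - 6*w)*(h + 5*w)*(h*w + 1)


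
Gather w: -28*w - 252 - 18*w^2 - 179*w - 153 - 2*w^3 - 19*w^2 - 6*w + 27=-2*w^3 - 37*w^2 - 213*w - 378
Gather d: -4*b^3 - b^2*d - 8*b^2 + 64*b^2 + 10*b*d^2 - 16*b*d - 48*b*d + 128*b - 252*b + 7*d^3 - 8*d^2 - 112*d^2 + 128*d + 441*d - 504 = -4*b^3 + 56*b^2 - 124*b + 7*d^3 + d^2*(10*b - 120) + d*(-b^2 - 64*b + 569) - 504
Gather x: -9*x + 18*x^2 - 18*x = 18*x^2 - 27*x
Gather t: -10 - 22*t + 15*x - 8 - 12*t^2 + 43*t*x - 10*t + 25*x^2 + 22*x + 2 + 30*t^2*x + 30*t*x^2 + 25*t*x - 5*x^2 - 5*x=t^2*(30*x - 12) + t*(30*x^2 + 68*x - 32) + 20*x^2 + 32*x - 16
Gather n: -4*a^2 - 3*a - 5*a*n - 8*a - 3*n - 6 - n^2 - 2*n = -4*a^2 - 11*a - n^2 + n*(-5*a - 5) - 6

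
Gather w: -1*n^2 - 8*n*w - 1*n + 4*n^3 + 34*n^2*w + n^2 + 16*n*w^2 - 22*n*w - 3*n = 4*n^3 + 16*n*w^2 - 4*n + w*(34*n^2 - 30*n)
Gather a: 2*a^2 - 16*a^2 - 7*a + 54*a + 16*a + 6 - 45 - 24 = -14*a^2 + 63*a - 63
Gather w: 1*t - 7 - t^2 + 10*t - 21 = -t^2 + 11*t - 28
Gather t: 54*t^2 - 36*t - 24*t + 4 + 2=54*t^2 - 60*t + 6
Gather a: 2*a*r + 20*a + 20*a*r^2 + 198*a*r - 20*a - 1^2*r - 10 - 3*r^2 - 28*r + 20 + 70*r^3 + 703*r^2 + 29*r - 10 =a*(20*r^2 + 200*r) + 70*r^3 + 700*r^2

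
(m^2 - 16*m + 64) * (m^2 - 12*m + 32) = m^4 - 28*m^3 + 288*m^2 - 1280*m + 2048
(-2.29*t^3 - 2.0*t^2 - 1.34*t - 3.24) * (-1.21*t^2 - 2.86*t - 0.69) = 2.7709*t^5 + 8.9694*t^4 + 8.9215*t^3 + 9.1328*t^2 + 10.191*t + 2.2356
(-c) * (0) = 0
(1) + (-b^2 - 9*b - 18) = -b^2 - 9*b - 17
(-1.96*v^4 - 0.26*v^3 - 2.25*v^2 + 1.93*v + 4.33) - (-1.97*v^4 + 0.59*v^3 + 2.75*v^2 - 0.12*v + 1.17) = 0.01*v^4 - 0.85*v^3 - 5.0*v^2 + 2.05*v + 3.16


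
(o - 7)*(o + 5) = o^2 - 2*o - 35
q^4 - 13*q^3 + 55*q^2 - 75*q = q*(q - 5)^2*(q - 3)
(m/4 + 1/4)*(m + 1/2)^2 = m^3/4 + m^2/2 + 5*m/16 + 1/16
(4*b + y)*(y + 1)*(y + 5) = 4*b*y^2 + 24*b*y + 20*b + y^3 + 6*y^2 + 5*y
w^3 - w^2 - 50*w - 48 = (w - 8)*(w + 1)*(w + 6)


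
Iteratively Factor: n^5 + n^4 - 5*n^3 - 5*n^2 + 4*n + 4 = (n + 1)*(n^4 - 5*n^2 + 4) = (n - 2)*(n + 1)*(n^3 + 2*n^2 - n - 2) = (n - 2)*(n - 1)*(n + 1)*(n^2 + 3*n + 2) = (n - 2)*(n - 1)*(n + 1)*(n + 2)*(n + 1)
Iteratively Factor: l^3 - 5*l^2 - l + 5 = (l - 1)*(l^2 - 4*l - 5) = (l - 1)*(l + 1)*(l - 5)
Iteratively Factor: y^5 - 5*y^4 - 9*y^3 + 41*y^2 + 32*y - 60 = (y + 2)*(y^4 - 7*y^3 + 5*y^2 + 31*y - 30) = (y - 3)*(y + 2)*(y^3 - 4*y^2 - 7*y + 10) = (y - 5)*(y - 3)*(y + 2)*(y^2 + y - 2) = (y - 5)*(y - 3)*(y - 1)*(y + 2)*(y + 2)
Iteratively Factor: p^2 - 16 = (p - 4)*(p + 4)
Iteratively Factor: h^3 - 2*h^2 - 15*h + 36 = (h + 4)*(h^2 - 6*h + 9) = (h - 3)*(h + 4)*(h - 3)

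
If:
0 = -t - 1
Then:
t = -1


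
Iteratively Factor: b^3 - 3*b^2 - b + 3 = (b - 1)*(b^2 - 2*b - 3) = (b - 3)*(b - 1)*(b + 1)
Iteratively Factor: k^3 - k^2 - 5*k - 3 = (k - 3)*(k^2 + 2*k + 1) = (k - 3)*(k + 1)*(k + 1)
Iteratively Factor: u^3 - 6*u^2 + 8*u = (u - 4)*(u^2 - 2*u) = u*(u - 4)*(u - 2)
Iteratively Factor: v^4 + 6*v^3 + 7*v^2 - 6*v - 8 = (v - 1)*(v^3 + 7*v^2 + 14*v + 8) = (v - 1)*(v + 4)*(v^2 + 3*v + 2) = (v - 1)*(v + 2)*(v + 4)*(v + 1)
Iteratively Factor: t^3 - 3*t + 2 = (t + 2)*(t^2 - 2*t + 1) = (t - 1)*(t + 2)*(t - 1)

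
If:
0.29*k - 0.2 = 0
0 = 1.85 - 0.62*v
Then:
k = 0.69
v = 2.98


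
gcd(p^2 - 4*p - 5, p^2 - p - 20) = p - 5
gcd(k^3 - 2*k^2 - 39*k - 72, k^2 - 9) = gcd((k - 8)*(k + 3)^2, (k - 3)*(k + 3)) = k + 3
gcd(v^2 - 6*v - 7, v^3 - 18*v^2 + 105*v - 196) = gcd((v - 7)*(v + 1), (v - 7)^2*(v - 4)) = v - 7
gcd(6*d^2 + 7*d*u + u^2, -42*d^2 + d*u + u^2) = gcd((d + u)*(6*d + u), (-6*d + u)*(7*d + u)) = 1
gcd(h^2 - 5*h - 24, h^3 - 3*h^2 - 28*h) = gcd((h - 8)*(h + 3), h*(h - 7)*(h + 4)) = 1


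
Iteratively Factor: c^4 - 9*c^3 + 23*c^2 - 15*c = (c - 5)*(c^3 - 4*c^2 + 3*c) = (c - 5)*(c - 3)*(c^2 - c) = (c - 5)*(c - 3)*(c - 1)*(c)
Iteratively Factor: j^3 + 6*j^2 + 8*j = (j + 2)*(j^2 + 4*j) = j*(j + 2)*(j + 4)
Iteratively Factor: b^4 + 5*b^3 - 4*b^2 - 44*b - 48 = (b + 4)*(b^3 + b^2 - 8*b - 12) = (b + 2)*(b + 4)*(b^2 - b - 6) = (b + 2)^2*(b + 4)*(b - 3)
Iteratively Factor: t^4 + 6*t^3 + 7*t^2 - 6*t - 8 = (t + 4)*(t^3 + 2*t^2 - t - 2) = (t - 1)*(t + 4)*(t^2 + 3*t + 2) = (t - 1)*(t + 1)*(t + 4)*(t + 2)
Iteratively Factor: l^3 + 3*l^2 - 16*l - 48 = (l + 3)*(l^2 - 16) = (l - 4)*(l + 3)*(l + 4)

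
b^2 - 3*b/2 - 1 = (b - 2)*(b + 1/2)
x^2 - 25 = (x - 5)*(x + 5)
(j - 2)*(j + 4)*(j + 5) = j^3 + 7*j^2 + 2*j - 40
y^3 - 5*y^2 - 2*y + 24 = (y - 4)*(y - 3)*(y + 2)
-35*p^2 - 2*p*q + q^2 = (-7*p + q)*(5*p + q)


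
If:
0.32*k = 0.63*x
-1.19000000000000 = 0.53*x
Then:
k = -4.42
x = -2.25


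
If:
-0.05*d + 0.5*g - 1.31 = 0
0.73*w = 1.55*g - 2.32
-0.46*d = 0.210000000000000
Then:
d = -0.46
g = 2.57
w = 2.29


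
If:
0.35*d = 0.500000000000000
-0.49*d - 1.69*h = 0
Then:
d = 1.43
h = -0.41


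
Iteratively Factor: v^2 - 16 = (v + 4)*(v - 4)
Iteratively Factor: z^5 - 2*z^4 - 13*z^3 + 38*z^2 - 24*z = (z - 1)*(z^4 - z^3 - 14*z^2 + 24*z) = (z - 1)*(z + 4)*(z^3 - 5*z^2 + 6*z) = z*(z - 1)*(z + 4)*(z^2 - 5*z + 6) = z*(z - 3)*(z - 1)*(z + 4)*(z - 2)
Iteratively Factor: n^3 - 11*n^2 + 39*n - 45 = (n - 3)*(n^2 - 8*n + 15) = (n - 3)^2*(n - 5)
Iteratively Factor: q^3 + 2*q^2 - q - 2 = (q + 2)*(q^2 - 1) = (q - 1)*(q + 2)*(q + 1)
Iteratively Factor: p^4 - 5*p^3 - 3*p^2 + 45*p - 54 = (p + 3)*(p^3 - 8*p^2 + 21*p - 18) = (p - 2)*(p + 3)*(p^2 - 6*p + 9) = (p - 3)*(p - 2)*(p + 3)*(p - 3)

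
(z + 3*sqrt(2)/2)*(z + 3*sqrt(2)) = z^2 + 9*sqrt(2)*z/2 + 9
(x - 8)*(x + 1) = x^2 - 7*x - 8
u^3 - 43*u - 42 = (u - 7)*(u + 1)*(u + 6)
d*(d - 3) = d^2 - 3*d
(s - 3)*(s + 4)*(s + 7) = s^3 + 8*s^2 - 5*s - 84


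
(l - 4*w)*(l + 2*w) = l^2 - 2*l*w - 8*w^2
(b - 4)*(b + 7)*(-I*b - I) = -I*b^3 - 4*I*b^2 + 25*I*b + 28*I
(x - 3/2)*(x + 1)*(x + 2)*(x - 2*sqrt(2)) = x^4 - 2*sqrt(2)*x^3 + 3*x^3/2 - 3*sqrt(2)*x^2 - 5*x^2/2 - 3*x + 5*sqrt(2)*x + 6*sqrt(2)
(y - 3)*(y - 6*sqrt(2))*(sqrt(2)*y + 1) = sqrt(2)*y^3 - 11*y^2 - 3*sqrt(2)*y^2 - 6*sqrt(2)*y + 33*y + 18*sqrt(2)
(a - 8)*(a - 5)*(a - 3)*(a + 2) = a^4 - 14*a^3 + 47*a^2 + 38*a - 240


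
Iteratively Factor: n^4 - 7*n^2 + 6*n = (n + 3)*(n^3 - 3*n^2 + 2*n) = (n - 2)*(n + 3)*(n^2 - n) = (n - 2)*(n - 1)*(n + 3)*(n)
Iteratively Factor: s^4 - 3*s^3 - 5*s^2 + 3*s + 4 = (s - 1)*(s^3 - 2*s^2 - 7*s - 4) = (s - 1)*(s + 1)*(s^2 - 3*s - 4) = (s - 1)*(s + 1)^2*(s - 4)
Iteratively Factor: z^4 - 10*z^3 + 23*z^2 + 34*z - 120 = (z + 2)*(z^3 - 12*z^2 + 47*z - 60) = (z - 3)*(z + 2)*(z^2 - 9*z + 20) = (z - 5)*(z - 3)*(z + 2)*(z - 4)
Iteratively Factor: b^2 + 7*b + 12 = (b + 3)*(b + 4)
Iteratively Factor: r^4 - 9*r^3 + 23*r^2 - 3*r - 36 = (r - 3)*(r^3 - 6*r^2 + 5*r + 12) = (r - 3)^2*(r^2 - 3*r - 4) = (r - 3)^2*(r + 1)*(r - 4)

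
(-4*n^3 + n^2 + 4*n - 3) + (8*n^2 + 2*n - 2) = -4*n^3 + 9*n^2 + 6*n - 5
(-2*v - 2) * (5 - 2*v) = 4*v^2 - 6*v - 10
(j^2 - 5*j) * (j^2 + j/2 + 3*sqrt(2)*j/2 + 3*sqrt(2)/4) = j^4 - 9*j^3/2 + 3*sqrt(2)*j^3/2 - 27*sqrt(2)*j^2/4 - 5*j^2/2 - 15*sqrt(2)*j/4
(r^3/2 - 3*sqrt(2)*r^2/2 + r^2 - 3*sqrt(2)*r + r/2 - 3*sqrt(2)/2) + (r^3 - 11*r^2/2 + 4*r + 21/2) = 3*r^3/2 - 9*r^2/2 - 3*sqrt(2)*r^2/2 - 3*sqrt(2)*r + 9*r/2 - 3*sqrt(2)/2 + 21/2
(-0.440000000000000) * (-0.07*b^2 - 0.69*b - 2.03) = 0.0308*b^2 + 0.3036*b + 0.8932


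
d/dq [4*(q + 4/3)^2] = 8*q + 32/3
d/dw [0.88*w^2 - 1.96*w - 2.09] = 1.76*w - 1.96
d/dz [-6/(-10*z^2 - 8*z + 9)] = 24*(-5*z - 2)/(10*z^2 + 8*z - 9)^2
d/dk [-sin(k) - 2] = -cos(k)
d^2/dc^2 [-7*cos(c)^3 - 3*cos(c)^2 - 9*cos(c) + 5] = 57*cos(c)/4 + 6*cos(2*c) + 63*cos(3*c)/4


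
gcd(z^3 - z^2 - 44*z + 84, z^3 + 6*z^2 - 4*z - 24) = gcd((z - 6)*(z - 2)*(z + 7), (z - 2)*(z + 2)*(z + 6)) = z - 2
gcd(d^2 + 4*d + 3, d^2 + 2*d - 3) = d + 3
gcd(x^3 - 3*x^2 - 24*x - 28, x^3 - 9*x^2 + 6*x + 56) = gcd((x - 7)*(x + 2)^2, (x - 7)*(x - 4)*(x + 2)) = x^2 - 5*x - 14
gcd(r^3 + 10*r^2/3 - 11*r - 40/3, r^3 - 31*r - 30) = r^2 + 6*r + 5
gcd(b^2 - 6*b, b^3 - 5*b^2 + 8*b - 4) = 1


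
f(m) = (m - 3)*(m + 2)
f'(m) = 2*m - 1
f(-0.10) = -5.89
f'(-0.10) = -1.20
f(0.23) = -6.18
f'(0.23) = -0.54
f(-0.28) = -5.64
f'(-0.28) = -1.56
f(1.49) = -5.27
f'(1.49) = 1.98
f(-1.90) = -0.49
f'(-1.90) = -4.80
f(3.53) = 2.93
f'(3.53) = 6.06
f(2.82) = -0.87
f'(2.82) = 4.64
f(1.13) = -5.85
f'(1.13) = 1.26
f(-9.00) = 84.00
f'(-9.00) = -19.00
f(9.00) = 66.00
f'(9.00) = 17.00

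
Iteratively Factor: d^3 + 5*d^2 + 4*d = (d)*(d^2 + 5*d + 4) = d*(d + 4)*(d + 1)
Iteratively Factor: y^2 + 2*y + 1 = (y + 1)*(y + 1)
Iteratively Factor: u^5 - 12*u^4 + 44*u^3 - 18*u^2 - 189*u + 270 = (u - 5)*(u^4 - 7*u^3 + 9*u^2 + 27*u - 54) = (u - 5)*(u - 3)*(u^3 - 4*u^2 - 3*u + 18) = (u - 5)*(u - 3)*(u + 2)*(u^2 - 6*u + 9) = (u - 5)*(u - 3)^2*(u + 2)*(u - 3)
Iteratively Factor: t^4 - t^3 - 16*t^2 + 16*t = (t)*(t^3 - t^2 - 16*t + 16) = t*(t + 4)*(t^2 - 5*t + 4) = t*(t - 1)*(t + 4)*(t - 4)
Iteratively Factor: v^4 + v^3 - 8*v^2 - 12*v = (v + 2)*(v^3 - v^2 - 6*v) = v*(v + 2)*(v^2 - v - 6) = v*(v + 2)^2*(v - 3)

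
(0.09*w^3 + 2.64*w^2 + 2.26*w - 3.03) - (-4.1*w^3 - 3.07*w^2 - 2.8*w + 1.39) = 4.19*w^3 + 5.71*w^2 + 5.06*w - 4.42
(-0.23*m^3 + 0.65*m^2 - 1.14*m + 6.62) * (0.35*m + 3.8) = -0.0805*m^4 - 0.6465*m^3 + 2.071*m^2 - 2.015*m + 25.156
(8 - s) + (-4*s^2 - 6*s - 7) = -4*s^2 - 7*s + 1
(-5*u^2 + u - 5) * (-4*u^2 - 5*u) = 20*u^4 + 21*u^3 + 15*u^2 + 25*u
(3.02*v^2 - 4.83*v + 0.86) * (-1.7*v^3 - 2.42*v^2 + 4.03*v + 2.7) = -5.134*v^5 + 0.902600000000001*v^4 + 22.3972*v^3 - 13.3921*v^2 - 9.5752*v + 2.322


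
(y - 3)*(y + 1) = y^2 - 2*y - 3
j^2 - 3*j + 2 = (j - 2)*(j - 1)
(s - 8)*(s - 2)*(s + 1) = s^3 - 9*s^2 + 6*s + 16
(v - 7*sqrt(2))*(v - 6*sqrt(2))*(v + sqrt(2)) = v^3 - 12*sqrt(2)*v^2 + 58*v + 84*sqrt(2)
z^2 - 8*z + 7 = (z - 7)*(z - 1)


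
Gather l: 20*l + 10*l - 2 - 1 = 30*l - 3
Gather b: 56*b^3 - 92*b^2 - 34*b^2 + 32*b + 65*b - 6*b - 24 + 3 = 56*b^3 - 126*b^2 + 91*b - 21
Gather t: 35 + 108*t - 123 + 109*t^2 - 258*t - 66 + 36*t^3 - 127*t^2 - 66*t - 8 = 36*t^3 - 18*t^2 - 216*t - 162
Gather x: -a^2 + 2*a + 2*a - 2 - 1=-a^2 + 4*a - 3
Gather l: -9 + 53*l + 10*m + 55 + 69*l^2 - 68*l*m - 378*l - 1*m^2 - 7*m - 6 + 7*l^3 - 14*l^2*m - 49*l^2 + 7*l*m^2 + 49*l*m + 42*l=7*l^3 + l^2*(20 - 14*m) + l*(7*m^2 - 19*m - 283) - m^2 + 3*m + 40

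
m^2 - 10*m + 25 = (m - 5)^2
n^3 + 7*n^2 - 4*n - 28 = (n - 2)*(n + 2)*(n + 7)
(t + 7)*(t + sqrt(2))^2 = t^3 + 2*sqrt(2)*t^2 + 7*t^2 + 2*t + 14*sqrt(2)*t + 14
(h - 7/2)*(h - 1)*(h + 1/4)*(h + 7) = h^4 + 11*h^3/4 - 219*h^2/8 + 35*h/2 + 49/8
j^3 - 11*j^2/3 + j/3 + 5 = (j - 3)*(j - 5/3)*(j + 1)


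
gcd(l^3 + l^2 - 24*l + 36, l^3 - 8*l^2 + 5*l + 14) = l - 2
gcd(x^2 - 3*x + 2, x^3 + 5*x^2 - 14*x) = x - 2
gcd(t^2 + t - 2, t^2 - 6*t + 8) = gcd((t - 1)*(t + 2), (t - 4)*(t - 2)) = 1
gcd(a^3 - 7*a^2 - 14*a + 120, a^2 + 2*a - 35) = a - 5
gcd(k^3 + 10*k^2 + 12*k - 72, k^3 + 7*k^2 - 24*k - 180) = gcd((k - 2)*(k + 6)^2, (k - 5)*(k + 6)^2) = k^2 + 12*k + 36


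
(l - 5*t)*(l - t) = l^2 - 6*l*t + 5*t^2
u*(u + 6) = u^2 + 6*u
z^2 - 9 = (z - 3)*(z + 3)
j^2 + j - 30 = (j - 5)*(j + 6)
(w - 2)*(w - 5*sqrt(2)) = w^2 - 5*sqrt(2)*w - 2*w + 10*sqrt(2)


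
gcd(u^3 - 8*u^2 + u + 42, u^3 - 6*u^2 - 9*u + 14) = u^2 - 5*u - 14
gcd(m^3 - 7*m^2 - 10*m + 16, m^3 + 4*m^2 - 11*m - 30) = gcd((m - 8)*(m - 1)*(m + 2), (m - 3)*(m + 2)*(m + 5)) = m + 2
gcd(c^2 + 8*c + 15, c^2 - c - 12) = c + 3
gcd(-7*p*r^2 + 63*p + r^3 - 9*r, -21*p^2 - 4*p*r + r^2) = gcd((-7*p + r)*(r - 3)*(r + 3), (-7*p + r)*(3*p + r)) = 7*p - r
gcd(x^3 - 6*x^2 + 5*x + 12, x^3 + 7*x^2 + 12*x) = 1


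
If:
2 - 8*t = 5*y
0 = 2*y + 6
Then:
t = 17/8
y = -3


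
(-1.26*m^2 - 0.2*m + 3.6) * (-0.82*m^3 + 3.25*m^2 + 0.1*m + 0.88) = 1.0332*m^5 - 3.931*m^4 - 3.728*m^3 + 10.5712*m^2 + 0.184*m + 3.168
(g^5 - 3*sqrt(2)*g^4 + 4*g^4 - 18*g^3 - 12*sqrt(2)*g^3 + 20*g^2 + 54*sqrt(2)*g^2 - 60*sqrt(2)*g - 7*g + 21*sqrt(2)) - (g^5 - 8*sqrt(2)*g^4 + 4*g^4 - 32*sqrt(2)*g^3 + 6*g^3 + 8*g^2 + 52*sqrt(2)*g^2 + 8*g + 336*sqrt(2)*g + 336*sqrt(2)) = 5*sqrt(2)*g^4 - 24*g^3 + 20*sqrt(2)*g^3 + 2*sqrt(2)*g^2 + 12*g^2 - 396*sqrt(2)*g - 15*g - 315*sqrt(2)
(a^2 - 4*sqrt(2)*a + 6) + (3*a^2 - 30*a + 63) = 4*a^2 - 30*a - 4*sqrt(2)*a + 69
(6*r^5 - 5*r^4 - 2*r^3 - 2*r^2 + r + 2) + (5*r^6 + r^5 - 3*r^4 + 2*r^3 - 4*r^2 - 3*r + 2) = 5*r^6 + 7*r^5 - 8*r^4 - 6*r^2 - 2*r + 4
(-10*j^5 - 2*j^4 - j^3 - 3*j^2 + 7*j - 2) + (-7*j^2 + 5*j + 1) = -10*j^5 - 2*j^4 - j^3 - 10*j^2 + 12*j - 1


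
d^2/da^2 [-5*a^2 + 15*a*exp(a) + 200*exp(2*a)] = 15*a*exp(a) + 800*exp(2*a) + 30*exp(a) - 10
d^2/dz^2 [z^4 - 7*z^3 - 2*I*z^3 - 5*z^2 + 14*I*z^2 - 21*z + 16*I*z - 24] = 12*z^2 + z*(-42 - 12*I) - 10 + 28*I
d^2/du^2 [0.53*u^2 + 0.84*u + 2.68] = 1.06000000000000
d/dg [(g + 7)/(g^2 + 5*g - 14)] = -1/(g^2 - 4*g + 4)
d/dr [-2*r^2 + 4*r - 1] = 4 - 4*r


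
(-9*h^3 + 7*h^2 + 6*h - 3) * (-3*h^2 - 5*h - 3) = 27*h^5 + 24*h^4 - 26*h^3 - 42*h^2 - 3*h + 9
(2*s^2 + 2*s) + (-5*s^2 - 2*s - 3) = -3*s^2 - 3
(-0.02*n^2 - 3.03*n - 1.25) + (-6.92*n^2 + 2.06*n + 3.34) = -6.94*n^2 - 0.97*n + 2.09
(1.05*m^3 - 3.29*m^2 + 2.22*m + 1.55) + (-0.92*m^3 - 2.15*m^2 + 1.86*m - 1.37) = 0.13*m^3 - 5.44*m^2 + 4.08*m + 0.18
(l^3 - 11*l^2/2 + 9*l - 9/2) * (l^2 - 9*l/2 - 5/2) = l^5 - 10*l^4 + 125*l^3/4 - 125*l^2/4 - 9*l/4 + 45/4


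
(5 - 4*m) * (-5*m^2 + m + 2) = 20*m^3 - 29*m^2 - 3*m + 10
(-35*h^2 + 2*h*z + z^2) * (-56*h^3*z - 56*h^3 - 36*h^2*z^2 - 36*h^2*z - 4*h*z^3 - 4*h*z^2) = 1960*h^5*z + 1960*h^5 + 1148*h^4*z^2 + 1148*h^4*z + 12*h^3*z^3 + 12*h^3*z^2 - 44*h^2*z^4 - 44*h^2*z^3 - 4*h*z^5 - 4*h*z^4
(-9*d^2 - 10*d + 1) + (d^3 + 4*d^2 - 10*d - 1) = d^3 - 5*d^2 - 20*d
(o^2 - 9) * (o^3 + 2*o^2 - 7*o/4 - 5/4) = o^5 + 2*o^4 - 43*o^3/4 - 77*o^2/4 + 63*o/4 + 45/4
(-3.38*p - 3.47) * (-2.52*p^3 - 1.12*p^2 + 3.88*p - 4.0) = 8.5176*p^4 + 12.53*p^3 - 9.228*p^2 + 0.0564*p + 13.88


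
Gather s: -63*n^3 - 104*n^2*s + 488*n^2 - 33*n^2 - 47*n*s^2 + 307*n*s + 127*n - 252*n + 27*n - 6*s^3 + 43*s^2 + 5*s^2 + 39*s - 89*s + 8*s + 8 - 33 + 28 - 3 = -63*n^3 + 455*n^2 - 98*n - 6*s^3 + s^2*(48 - 47*n) + s*(-104*n^2 + 307*n - 42)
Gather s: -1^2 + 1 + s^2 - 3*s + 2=s^2 - 3*s + 2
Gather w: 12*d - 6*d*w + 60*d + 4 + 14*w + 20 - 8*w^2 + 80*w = 72*d - 8*w^2 + w*(94 - 6*d) + 24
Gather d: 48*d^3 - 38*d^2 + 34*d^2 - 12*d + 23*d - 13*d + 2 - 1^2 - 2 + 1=48*d^3 - 4*d^2 - 2*d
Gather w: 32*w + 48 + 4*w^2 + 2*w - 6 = 4*w^2 + 34*w + 42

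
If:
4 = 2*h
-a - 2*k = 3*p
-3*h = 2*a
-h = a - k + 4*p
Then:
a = -3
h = 2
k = 9/11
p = 5/11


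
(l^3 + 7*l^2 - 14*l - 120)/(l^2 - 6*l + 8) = (l^2 + 11*l + 30)/(l - 2)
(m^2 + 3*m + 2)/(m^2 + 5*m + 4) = (m + 2)/(m + 4)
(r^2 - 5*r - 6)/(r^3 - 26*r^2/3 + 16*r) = 3*(r + 1)/(r*(3*r - 8))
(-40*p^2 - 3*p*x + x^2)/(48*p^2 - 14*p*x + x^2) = (5*p + x)/(-6*p + x)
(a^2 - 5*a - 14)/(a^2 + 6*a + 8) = (a - 7)/(a + 4)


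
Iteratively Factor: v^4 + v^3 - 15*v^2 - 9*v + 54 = (v - 3)*(v^3 + 4*v^2 - 3*v - 18) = (v - 3)*(v + 3)*(v^2 + v - 6) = (v - 3)*(v - 2)*(v + 3)*(v + 3)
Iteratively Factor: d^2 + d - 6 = (d - 2)*(d + 3)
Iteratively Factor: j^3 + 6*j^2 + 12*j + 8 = (j + 2)*(j^2 + 4*j + 4) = (j + 2)^2*(j + 2)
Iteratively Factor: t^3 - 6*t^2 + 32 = (t + 2)*(t^2 - 8*t + 16) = (t - 4)*(t + 2)*(t - 4)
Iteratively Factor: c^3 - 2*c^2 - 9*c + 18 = (c - 2)*(c^2 - 9) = (c - 3)*(c - 2)*(c + 3)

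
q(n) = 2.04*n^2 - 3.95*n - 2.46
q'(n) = 4.08*n - 3.95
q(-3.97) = 45.37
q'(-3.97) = -20.15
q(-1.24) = 5.57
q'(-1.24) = -9.01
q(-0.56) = 0.39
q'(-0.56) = -6.23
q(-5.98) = 94.11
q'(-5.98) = -28.35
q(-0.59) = 0.58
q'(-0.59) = -6.36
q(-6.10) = 97.54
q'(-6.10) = -28.84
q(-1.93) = 12.76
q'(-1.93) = -11.82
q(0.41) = -3.74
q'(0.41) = -2.28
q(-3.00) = 27.75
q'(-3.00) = -16.19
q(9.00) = 127.23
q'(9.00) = 32.77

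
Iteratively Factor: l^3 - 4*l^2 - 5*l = (l)*(l^2 - 4*l - 5) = l*(l + 1)*(l - 5)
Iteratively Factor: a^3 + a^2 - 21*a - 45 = (a + 3)*(a^2 - 2*a - 15) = (a + 3)^2*(a - 5)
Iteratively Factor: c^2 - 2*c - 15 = (c - 5)*(c + 3)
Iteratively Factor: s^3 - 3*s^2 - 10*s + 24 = (s + 3)*(s^2 - 6*s + 8) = (s - 2)*(s + 3)*(s - 4)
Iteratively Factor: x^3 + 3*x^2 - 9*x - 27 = (x - 3)*(x^2 + 6*x + 9) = (x - 3)*(x + 3)*(x + 3)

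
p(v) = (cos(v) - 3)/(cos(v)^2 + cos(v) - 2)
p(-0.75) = 3.09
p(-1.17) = 1.79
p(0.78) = 2.92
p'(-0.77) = 5.68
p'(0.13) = -1213.75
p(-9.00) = 1.88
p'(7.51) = -1.14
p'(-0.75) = 6.16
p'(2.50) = 0.57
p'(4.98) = 0.87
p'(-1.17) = 1.38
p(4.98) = 1.64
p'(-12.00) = -14.56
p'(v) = (2*sin(v)*cos(v) + sin(v))*(cos(v) - 3)/(cos(v)^2 + cos(v) - 2)^2 - sin(v)/(cos(v)^2 + cos(v) - 2)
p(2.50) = 1.76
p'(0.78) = -5.45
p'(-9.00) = -0.50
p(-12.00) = 4.86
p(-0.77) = 2.98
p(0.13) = 79.56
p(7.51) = 1.72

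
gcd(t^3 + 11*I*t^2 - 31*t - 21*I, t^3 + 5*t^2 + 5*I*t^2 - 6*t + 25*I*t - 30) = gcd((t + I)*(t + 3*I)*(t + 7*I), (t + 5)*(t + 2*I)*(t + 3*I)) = t + 3*I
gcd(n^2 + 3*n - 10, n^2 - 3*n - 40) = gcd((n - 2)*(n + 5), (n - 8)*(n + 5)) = n + 5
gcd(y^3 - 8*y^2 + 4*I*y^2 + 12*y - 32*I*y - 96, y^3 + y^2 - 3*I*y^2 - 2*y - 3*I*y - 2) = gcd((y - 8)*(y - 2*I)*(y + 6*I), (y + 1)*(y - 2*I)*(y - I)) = y - 2*I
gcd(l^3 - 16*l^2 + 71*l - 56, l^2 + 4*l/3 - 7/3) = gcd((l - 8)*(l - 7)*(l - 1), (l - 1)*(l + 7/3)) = l - 1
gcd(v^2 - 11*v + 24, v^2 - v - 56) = v - 8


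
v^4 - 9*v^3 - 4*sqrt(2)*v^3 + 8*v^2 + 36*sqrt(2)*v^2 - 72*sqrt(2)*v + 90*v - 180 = (v - 6)*(v - 3)*(v - 5*sqrt(2))*(v + sqrt(2))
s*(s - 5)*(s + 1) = s^3 - 4*s^2 - 5*s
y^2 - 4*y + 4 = (y - 2)^2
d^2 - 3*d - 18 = (d - 6)*(d + 3)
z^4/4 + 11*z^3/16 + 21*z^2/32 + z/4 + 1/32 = (z/4 + 1/4)*(z + 1/4)*(z + 1/2)*(z + 1)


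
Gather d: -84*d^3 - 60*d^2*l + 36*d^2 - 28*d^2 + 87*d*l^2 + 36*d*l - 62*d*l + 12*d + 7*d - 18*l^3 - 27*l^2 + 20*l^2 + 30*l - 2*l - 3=-84*d^3 + d^2*(8 - 60*l) + d*(87*l^2 - 26*l + 19) - 18*l^3 - 7*l^2 + 28*l - 3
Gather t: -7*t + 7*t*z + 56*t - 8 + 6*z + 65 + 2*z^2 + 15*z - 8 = t*(7*z + 49) + 2*z^2 + 21*z + 49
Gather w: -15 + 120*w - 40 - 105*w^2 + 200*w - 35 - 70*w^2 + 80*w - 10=-175*w^2 + 400*w - 100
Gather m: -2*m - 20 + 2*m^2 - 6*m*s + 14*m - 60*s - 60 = 2*m^2 + m*(12 - 6*s) - 60*s - 80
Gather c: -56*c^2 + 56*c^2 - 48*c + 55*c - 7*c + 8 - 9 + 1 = 0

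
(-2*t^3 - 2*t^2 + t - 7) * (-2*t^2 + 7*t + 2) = 4*t^5 - 10*t^4 - 20*t^3 + 17*t^2 - 47*t - 14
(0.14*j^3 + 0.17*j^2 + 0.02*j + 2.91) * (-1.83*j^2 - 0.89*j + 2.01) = -0.2562*j^5 - 0.4357*j^4 + 0.0935*j^3 - 5.0014*j^2 - 2.5497*j + 5.8491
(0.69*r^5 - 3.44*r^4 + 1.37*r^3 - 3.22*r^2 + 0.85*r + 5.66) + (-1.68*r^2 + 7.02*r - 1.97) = 0.69*r^5 - 3.44*r^4 + 1.37*r^3 - 4.9*r^2 + 7.87*r + 3.69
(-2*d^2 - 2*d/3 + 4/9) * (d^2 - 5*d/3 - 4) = -2*d^4 + 8*d^3/3 + 86*d^2/9 + 52*d/27 - 16/9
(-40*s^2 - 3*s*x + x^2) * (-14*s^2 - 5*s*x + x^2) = 560*s^4 + 242*s^3*x - 39*s^2*x^2 - 8*s*x^3 + x^4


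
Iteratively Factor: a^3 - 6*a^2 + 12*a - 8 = (a - 2)*(a^2 - 4*a + 4) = (a - 2)^2*(a - 2)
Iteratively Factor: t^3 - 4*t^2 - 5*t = (t)*(t^2 - 4*t - 5) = t*(t - 5)*(t + 1)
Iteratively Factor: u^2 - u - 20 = (u - 5)*(u + 4)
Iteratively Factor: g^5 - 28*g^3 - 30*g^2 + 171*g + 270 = (g - 5)*(g^4 + 5*g^3 - 3*g^2 - 45*g - 54) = (g - 5)*(g + 2)*(g^3 + 3*g^2 - 9*g - 27) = (g - 5)*(g + 2)*(g + 3)*(g^2 - 9) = (g - 5)*(g - 3)*(g + 2)*(g + 3)*(g + 3)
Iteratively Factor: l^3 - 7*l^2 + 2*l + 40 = (l - 4)*(l^2 - 3*l - 10) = (l - 5)*(l - 4)*(l + 2)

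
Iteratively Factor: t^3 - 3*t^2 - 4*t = (t + 1)*(t^2 - 4*t) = t*(t + 1)*(t - 4)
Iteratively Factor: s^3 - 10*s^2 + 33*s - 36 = (s - 3)*(s^2 - 7*s + 12) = (s - 3)^2*(s - 4)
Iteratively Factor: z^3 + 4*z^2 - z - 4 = (z + 1)*(z^2 + 3*z - 4) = (z + 1)*(z + 4)*(z - 1)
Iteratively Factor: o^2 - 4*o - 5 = (o + 1)*(o - 5)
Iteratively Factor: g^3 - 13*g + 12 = (g + 4)*(g^2 - 4*g + 3) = (g - 1)*(g + 4)*(g - 3)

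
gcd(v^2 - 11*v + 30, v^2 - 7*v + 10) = v - 5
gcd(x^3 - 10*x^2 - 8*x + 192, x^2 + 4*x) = x + 4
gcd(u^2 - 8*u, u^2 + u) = u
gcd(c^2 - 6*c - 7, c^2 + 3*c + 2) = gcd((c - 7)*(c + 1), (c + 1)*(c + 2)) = c + 1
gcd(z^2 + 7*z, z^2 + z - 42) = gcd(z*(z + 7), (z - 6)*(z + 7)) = z + 7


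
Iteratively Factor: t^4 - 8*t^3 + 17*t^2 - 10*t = (t - 5)*(t^3 - 3*t^2 + 2*t) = t*(t - 5)*(t^2 - 3*t + 2) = t*(t - 5)*(t - 2)*(t - 1)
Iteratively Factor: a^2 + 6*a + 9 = (a + 3)*(a + 3)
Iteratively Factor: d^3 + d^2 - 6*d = (d - 2)*(d^2 + 3*d) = d*(d - 2)*(d + 3)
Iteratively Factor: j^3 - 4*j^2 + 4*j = (j - 2)*(j^2 - 2*j) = j*(j - 2)*(j - 2)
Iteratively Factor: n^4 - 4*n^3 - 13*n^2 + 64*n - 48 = (n - 3)*(n^3 - n^2 - 16*n + 16) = (n - 3)*(n - 1)*(n^2 - 16) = (n - 3)*(n - 1)*(n + 4)*(n - 4)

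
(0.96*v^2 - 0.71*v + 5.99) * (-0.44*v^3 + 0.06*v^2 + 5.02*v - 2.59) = -0.4224*v^5 + 0.37*v^4 + 2.141*v^3 - 5.6912*v^2 + 31.9087*v - 15.5141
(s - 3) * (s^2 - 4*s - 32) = s^3 - 7*s^2 - 20*s + 96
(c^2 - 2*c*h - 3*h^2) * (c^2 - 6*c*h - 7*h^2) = c^4 - 8*c^3*h + 2*c^2*h^2 + 32*c*h^3 + 21*h^4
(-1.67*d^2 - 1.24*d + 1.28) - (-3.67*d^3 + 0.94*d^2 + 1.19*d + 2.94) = 3.67*d^3 - 2.61*d^2 - 2.43*d - 1.66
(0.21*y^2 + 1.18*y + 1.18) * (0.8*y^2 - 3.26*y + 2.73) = 0.168*y^4 + 0.2594*y^3 - 2.3295*y^2 - 0.6254*y + 3.2214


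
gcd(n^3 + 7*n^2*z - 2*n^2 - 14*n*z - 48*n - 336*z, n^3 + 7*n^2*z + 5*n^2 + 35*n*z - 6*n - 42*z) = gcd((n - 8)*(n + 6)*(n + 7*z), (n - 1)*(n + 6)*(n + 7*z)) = n^2 + 7*n*z + 6*n + 42*z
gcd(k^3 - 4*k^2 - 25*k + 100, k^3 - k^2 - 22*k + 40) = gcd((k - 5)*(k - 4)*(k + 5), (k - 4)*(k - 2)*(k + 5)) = k^2 + k - 20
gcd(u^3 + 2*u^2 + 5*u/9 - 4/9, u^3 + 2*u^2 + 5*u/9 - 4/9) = u^3 + 2*u^2 + 5*u/9 - 4/9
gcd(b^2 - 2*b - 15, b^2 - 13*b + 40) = b - 5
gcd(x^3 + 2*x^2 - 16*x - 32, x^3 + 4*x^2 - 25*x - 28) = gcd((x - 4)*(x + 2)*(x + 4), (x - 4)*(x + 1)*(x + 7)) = x - 4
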